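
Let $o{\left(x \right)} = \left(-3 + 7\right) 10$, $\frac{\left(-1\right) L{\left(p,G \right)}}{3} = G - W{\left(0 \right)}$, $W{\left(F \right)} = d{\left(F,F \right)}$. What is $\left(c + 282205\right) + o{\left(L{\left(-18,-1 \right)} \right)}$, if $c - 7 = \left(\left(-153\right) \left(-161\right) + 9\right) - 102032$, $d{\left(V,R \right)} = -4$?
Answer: $204862$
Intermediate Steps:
$W{\left(F \right)} = -4$
$L{\left(p,G \right)} = -12 - 3 G$ ($L{\left(p,G \right)} = - 3 \left(G - -4\right) = - 3 \left(G + 4\right) = - 3 \left(4 + G\right) = -12 - 3 G$)
$c = -77383$ ($c = 7 + \left(\left(\left(-153\right) \left(-161\right) + 9\right) - 102032\right) = 7 + \left(\left(24633 + 9\right) - 102032\right) = 7 + \left(24642 - 102032\right) = 7 - 77390 = -77383$)
$o{\left(x \right)} = 40$ ($o{\left(x \right)} = 4 \cdot 10 = 40$)
$\left(c + 282205\right) + o{\left(L{\left(-18,-1 \right)} \right)} = \left(-77383 + 282205\right) + 40 = 204822 + 40 = 204862$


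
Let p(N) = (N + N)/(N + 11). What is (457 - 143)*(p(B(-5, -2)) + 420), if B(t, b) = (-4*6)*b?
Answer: 7811064/59 ≈ 1.3239e+5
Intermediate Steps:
B(t, b) = -24*b
p(N) = 2*N/(11 + N) (p(N) = (2*N)/(11 + N) = 2*N/(11 + N))
(457 - 143)*(p(B(-5, -2)) + 420) = (457 - 143)*(2*(-24*(-2))/(11 - 24*(-2)) + 420) = 314*(2*48/(11 + 48) + 420) = 314*(2*48/59 + 420) = 314*(2*48*(1/59) + 420) = 314*(96/59 + 420) = 314*(24876/59) = 7811064/59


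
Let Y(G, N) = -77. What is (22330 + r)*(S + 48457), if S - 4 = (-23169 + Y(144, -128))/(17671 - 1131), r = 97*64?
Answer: 5718456525843/4135 ≈ 1.3829e+9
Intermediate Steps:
r = 6208
S = 21457/8270 (S = 4 + (-23169 - 77)/(17671 - 1131) = 4 - 23246/16540 = 4 - 23246*1/16540 = 4 - 11623/8270 = 21457/8270 ≈ 2.5946)
(22330 + r)*(S + 48457) = (22330 + 6208)*(21457/8270 + 48457) = 28538*(400760847/8270) = 5718456525843/4135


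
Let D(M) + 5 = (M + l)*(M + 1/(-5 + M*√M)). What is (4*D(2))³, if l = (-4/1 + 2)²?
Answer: 50039360/4913 - 18471168*√2/4913 ≈ 4868.1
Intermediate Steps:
l = 4 (l = (-4*1 + 2)² = (-4 + 2)² = (-2)² = 4)
D(M) = -5 + (4 + M)*(M + 1/(-5 + M^(3/2))) (D(M) = -5 + (M + 4)*(M + 1/(-5 + M*√M)) = -5 + (4 + M)*(M + 1/(-5 + M^(3/2))))
(4*D(2))³ = (4*((29 + 2^(7/2) - 19*2 - 5*2² - 10*√2 + 4*2^(5/2))/(-5 + 2^(3/2))))³ = (4*((29 + 8*√2 - 38 - 5*4 - 10*√2 + 4*(4*√2))/(-5 + 2*√2)))³ = (4*((29 + 8*√2 - 38 - 20 - 10*√2 + 16*√2)/(-5 + 2*√2)))³ = (4*((-29 + 14*√2)/(-5 + 2*√2)))³ = (4*(-29 + 14*√2)/(-5 + 2*√2))³ = 64*(-29 + 14*√2)³/(-5 + 2*√2)³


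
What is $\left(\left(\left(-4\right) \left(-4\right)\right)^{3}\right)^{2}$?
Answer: $16777216$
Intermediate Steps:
$\left(\left(\left(-4\right) \left(-4\right)\right)^{3}\right)^{2} = \left(16^{3}\right)^{2} = 4096^{2} = 16777216$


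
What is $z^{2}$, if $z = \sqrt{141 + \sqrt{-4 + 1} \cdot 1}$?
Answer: $141 + i \sqrt{3} \approx 141.0 + 1.732 i$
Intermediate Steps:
$z = \sqrt{141 + i \sqrt{3}}$ ($z = \sqrt{141 + \sqrt{-3} \cdot 1} = \sqrt{141 + i \sqrt{3} \cdot 1} = \sqrt{141 + i \sqrt{3}} \approx 11.875 + 0.07293 i$)
$z^{2} = \left(\sqrt{141 + i \sqrt{3}}\right)^{2} = 141 + i \sqrt{3}$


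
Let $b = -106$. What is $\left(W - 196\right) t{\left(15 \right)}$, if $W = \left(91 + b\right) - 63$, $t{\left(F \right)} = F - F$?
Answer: $0$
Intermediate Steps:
$t{\left(F \right)} = 0$
$W = -78$ ($W = \left(91 - 106\right) - 63 = -15 - 63 = -78$)
$\left(W - 196\right) t{\left(15 \right)} = \left(-78 - 196\right) 0 = \left(-274\right) 0 = 0$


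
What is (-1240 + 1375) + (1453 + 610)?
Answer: 2198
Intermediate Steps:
(-1240 + 1375) + (1453 + 610) = 135 + 2063 = 2198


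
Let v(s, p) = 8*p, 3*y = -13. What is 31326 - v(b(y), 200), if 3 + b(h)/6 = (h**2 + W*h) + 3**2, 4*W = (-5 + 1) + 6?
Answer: 29726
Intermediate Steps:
W = 1/2 (W = ((-5 + 1) + 6)/4 = (-4 + 6)/4 = (1/4)*2 = 1/2 ≈ 0.50000)
y = -13/3 (y = (1/3)*(-13) = -13/3 ≈ -4.3333)
b(h) = 36 + 3*h + 6*h**2 (b(h) = -18 + 6*((h**2 + h/2) + 3**2) = -18 + 6*((h**2 + h/2) + 9) = -18 + 6*(9 + h**2 + h/2) = -18 + (54 + 3*h + 6*h**2) = 36 + 3*h + 6*h**2)
31326 - v(b(y), 200) = 31326 - 8*200 = 31326 - 1*1600 = 31326 - 1600 = 29726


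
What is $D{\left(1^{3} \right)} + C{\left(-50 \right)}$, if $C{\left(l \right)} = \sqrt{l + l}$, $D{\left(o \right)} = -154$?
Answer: $-154 + 10 i \approx -154.0 + 10.0 i$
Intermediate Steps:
$C{\left(l \right)} = \sqrt{2} \sqrt{l}$ ($C{\left(l \right)} = \sqrt{2 l} = \sqrt{2} \sqrt{l}$)
$D{\left(1^{3} \right)} + C{\left(-50 \right)} = -154 + \sqrt{2} \sqrt{-50} = -154 + \sqrt{2} \cdot 5 i \sqrt{2} = -154 + 10 i$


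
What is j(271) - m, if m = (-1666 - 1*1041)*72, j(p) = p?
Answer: 195175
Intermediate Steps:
m = -194904 (m = (-1666 - 1041)*72 = -2707*72 = -194904)
j(271) - m = 271 - 1*(-194904) = 271 + 194904 = 195175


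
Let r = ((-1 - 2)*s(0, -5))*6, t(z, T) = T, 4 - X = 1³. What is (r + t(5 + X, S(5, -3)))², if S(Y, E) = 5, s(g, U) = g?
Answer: 25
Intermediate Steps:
X = 3 (X = 4 - 1*1³ = 4 - 1*1 = 4 - 1 = 3)
r = 0 (r = ((-1 - 2)*0)*6 = -3*0*6 = 0*6 = 0)
(r + t(5 + X, S(5, -3)))² = (0 + 5)² = 5² = 25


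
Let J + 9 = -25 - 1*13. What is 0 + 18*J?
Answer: -846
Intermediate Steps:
J = -47 (J = -9 + (-25 - 1*13) = -9 + (-25 - 13) = -9 - 38 = -47)
0 + 18*J = 0 + 18*(-47) = 0 - 846 = -846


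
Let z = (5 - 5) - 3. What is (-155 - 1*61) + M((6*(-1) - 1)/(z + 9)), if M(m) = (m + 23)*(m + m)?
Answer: -4805/18 ≈ -266.94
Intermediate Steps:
z = -3 (z = 0 - 3 = -3)
M(m) = 2*m*(23 + m) (M(m) = (23 + m)*(2*m) = 2*m*(23 + m))
(-155 - 1*61) + M((6*(-1) - 1)/(z + 9)) = (-155 - 1*61) + 2*((6*(-1) - 1)/(-3 + 9))*(23 + (6*(-1) - 1)/(-3 + 9)) = (-155 - 61) + 2*((-6 - 1)/6)*(23 + (-6 - 1)/6) = -216 + 2*(-7*⅙)*(23 - 7*⅙) = -216 + 2*(-7/6)*(23 - 7/6) = -216 + 2*(-7/6)*(131/6) = -216 - 917/18 = -4805/18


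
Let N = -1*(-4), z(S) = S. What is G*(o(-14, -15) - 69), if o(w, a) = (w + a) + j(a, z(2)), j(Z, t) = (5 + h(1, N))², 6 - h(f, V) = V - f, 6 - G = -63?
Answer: -2346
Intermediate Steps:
G = 69 (G = 6 - 1*(-63) = 6 + 63 = 69)
N = 4
h(f, V) = 6 + f - V (h(f, V) = 6 - (V - f) = 6 + (f - V) = 6 + f - V)
j(Z, t) = 64 (j(Z, t) = (5 + (6 + 1 - 1*4))² = (5 + (6 + 1 - 4))² = (5 + 3)² = 8² = 64)
o(w, a) = 64 + a + w (o(w, a) = (w + a) + 64 = (a + w) + 64 = 64 + a + w)
G*(o(-14, -15) - 69) = 69*((64 - 15 - 14) - 69) = 69*(35 - 69) = 69*(-34) = -2346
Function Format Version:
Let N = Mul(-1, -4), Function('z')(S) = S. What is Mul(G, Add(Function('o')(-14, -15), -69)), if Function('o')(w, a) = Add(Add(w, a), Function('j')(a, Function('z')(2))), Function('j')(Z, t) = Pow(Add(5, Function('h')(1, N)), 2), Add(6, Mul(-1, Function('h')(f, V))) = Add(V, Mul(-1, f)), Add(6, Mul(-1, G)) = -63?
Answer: -2346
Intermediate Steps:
G = 69 (G = Add(6, Mul(-1, -63)) = Add(6, 63) = 69)
N = 4
Function('h')(f, V) = Add(6, f, Mul(-1, V)) (Function('h')(f, V) = Add(6, Mul(-1, Add(V, Mul(-1, f)))) = Add(6, Add(f, Mul(-1, V))) = Add(6, f, Mul(-1, V)))
Function('j')(Z, t) = 64 (Function('j')(Z, t) = Pow(Add(5, Add(6, 1, Mul(-1, 4))), 2) = Pow(Add(5, Add(6, 1, -4)), 2) = Pow(Add(5, 3), 2) = Pow(8, 2) = 64)
Function('o')(w, a) = Add(64, a, w) (Function('o')(w, a) = Add(Add(w, a), 64) = Add(Add(a, w), 64) = Add(64, a, w))
Mul(G, Add(Function('o')(-14, -15), -69)) = Mul(69, Add(Add(64, -15, -14), -69)) = Mul(69, Add(35, -69)) = Mul(69, -34) = -2346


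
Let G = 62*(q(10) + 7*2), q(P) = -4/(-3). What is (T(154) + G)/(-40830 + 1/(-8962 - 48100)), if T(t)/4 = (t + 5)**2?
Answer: -17473753888/6989524383 ≈ -2.5000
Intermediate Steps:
q(P) = 4/3 (q(P) = -4*(-1/3) = 4/3)
G = 2852/3 (G = 62*(4/3 + 7*2) = 62*(4/3 + 14) = 62*(46/3) = 2852/3 ≈ 950.67)
T(t) = 4*(5 + t)**2 (T(t) = 4*(t + 5)**2 = 4*(5 + t)**2)
(T(154) + G)/(-40830 + 1/(-8962 - 48100)) = (4*(5 + 154)**2 + 2852/3)/(-40830 + 1/(-8962 - 48100)) = (4*159**2 + 2852/3)/(-40830 + 1/(-57062)) = (4*25281 + 2852/3)/(-40830 - 1/57062) = (101124 + 2852/3)/(-2329841461/57062) = (306224/3)*(-57062/2329841461) = -17473753888/6989524383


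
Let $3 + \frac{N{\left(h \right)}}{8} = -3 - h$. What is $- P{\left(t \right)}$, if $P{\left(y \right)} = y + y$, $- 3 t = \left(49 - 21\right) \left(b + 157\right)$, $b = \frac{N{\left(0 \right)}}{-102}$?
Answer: $\frac{149912}{51} \approx 2939.4$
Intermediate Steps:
$N{\left(h \right)} = -48 - 8 h$ ($N{\left(h \right)} = -24 + 8 \left(-3 - h\right) = -24 - \left(24 + 8 h\right) = -48 - 8 h$)
$b = \frac{8}{17}$ ($b = \frac{-48 - 0}{-102} = \left(-48 + 0\right) \left(- \frac{1}{102}\right) = \left(-48\right) \left(- \frac{1}{102}\right) = \frac{8}{17} \approx 0.47059$)
$t = - \frac{74956}{51}$ ($t = - \frac{\left(49 - 21\right) \left(\frac{8}{17} + 157\right)}{3} = - \frac{28 \cdot \frac{2677}{17}}{3} = \left(- \frac{1}{3}\right) \frac{74956}{17} = - \frac{74956}{51} \approx -1469.7$)
$P{\left(y \right)} = 2 y$
$- P{\left(t \right)} = - \frac{2 \left(-74956\right)}{51} = \left(-1\right) \left(- \frac{149912}{51}\right) = \frac{149912}{51}$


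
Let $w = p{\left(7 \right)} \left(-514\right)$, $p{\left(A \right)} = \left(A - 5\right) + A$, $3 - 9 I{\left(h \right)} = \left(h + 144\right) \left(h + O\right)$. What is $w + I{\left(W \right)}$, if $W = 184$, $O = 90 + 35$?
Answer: $-15887$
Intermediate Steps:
$O = 125$
$I{\left(h \right)} = \frac{1}{3} - \frac{\left(125 + h\right) \left(144 + h\right)}{9}$ ($I{\left(h \right)} = \frac{1}{3} - \frac{\left(h + 144\right) \left(h + 125\right)}{9} = \frac{1}{3} - \frac{\left(144 + h\right) \left(125 + h\right)}{9} = \frac{1}{3} - \frac{\left(125 + h\right) \left(144 + h\right)}{9}$)
$p{\left(A \right)} = -5 + 2 A$ ($p{\left(A \right)} = \left(-5 + A\right) + A = -5 + 2 A$)
$w = -4626$ ($w = \left(-5 + 2 \cdot 7\right) \left(-514\right) = \left(-5 + 14\right) \left(-514\right) = 9 \left(-514\right) = -4626$)
$w + I{\left(W \right)} = -4626 - \left(\frac{67493}{9} + \frac{33856}{9}\right) = -4626 - 11261 = -15887$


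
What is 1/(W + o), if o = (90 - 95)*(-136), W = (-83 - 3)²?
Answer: 1/8076 ≈ 0.00012382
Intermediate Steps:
W = 7396 (W = (-86)² = 7396)
o = 680 (o = -5*(-136) = 680)
1/(W + o) = 1/(7396 + 680) = 1/8076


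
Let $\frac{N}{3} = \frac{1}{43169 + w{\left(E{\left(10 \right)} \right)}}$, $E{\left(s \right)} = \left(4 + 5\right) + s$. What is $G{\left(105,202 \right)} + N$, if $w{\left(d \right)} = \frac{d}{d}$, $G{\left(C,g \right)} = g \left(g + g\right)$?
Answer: $\frac{1174339121}{14390} \approx 81608.0$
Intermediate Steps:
$E{\left(s \right)} = 9 + s$
$G{\left(C,g \right)} = 2 g^{2}$ ($G{\left(C,g \right)} = g 2 g = 2 g^{2}$)
$w{\left(d \right)} = 1$
$N = \frac{1}{14390}$ ($N = \frac{3}{43169 + 1} = \frac{3}{43170} = 3 \cdot \frac{1}{43170} = \frac{1}{14390} \approx 6.9493 \cdot 10^{-5}$)
$G{\left(105,202 \right)} + N = 2 \cdot 202^{2} + \frac{1}{14390} = 2 \cdot 40804 + \frac{1}{14390} = 81608 + \frac{1}{14390} = \frac{1174339121}{14390}$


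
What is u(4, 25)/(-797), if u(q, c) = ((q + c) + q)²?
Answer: -1089/797 ≈ -1.3664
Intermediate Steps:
u(q, c) = (c + 2*q)² (u(q, c) = ((c + q) + q)² = (c + 2*q)²)
u(4, 25)/(-797) = (25 + 2*4)²/(-797) = (25 + 8)²*(-1/797) = 33²*(-1/797) = 1089*(-1/797) = -1089/797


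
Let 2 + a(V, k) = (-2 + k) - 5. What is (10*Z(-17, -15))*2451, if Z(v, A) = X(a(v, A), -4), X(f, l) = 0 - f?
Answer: 588240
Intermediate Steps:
a(V, k) = -9 + k (a(V, k) = -2 + ((-2 + k) - 5) = -2 + (-7 + k) = -9 + k)
X(f, l) = -f
Z(v, A) = 9 - A (Z(v, A) = -(-9 + A) = 9 - A)
(10*Z(-17, -15))*2451 = (10*(9 - 1*(-15)))*2451 = (10*(9 + 15))*2451 = (10*24)*2451 = 240*2451 = 588240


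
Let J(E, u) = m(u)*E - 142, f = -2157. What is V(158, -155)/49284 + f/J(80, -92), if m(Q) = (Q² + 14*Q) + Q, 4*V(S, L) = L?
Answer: -256520971/55846460304 ≈ -0.0045933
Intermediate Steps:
V(S, L) = L/4
m(Q) = Q² + 15*Q
J(E, u) = -142 + E*u*(15 + u) (J(E, u) = (u*(15 + u))*E - 142 = E*u*(15 + u) - 142 = -142 + E*u*(15 + u))
V(158, -155)/49284 + f/J(80, -92) = ((¼)*(-155))/49284 - 2157/(-142 + 80*(-92)*(15 - 92)) = -155/4*1/49284 - 2157/(-142 + 80*(-92)*(-77)) = -155/197136 - 2157/(-142 + 566720) = -155/197136 - 2157/566578 = -256520971/55846460304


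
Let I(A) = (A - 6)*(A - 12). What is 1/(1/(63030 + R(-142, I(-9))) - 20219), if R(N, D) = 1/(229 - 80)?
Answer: -9391471/189886152000 ≈ -4.9458e-5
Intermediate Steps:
I(A) = (-12 + A)*(-6 + A) (I(A) = (-6 + A)*(-12 + A) = (-12 + A)*(-6 + A))
R(N, D) = 1/149
1/(1/(63030 + R(-142, I(-9))) - 20219) = 1/(1/(63030 + 1/149) - 20219) = 1/(1/(9391471/149) - 20219) = 1/(149/9391471 - 20219) = 1/(-189886152000/9391471) = -9391471/189886152000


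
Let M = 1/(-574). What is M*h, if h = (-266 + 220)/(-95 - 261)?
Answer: -23/102172 ≈ -0.00022511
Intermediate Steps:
M = -1/574 ≈ -0.0017422
h = 23/178 (h = -46/(-356) = -46*(-1/356) = 23/178 ≈ 0.12921)
M*h = -1/574*23/178 = -23/102172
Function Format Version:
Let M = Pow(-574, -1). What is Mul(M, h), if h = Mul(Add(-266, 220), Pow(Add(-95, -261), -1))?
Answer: Rational(-23, 102172) ≈ -0.00022511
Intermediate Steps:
M = Rational(-1, 574) ≈ -0.0017422
h = Rational(23, 178) (h = Mul(-46, Pow(-356, -1)) = Mul(-46, Rational(-1, 356)) = Rational(23, 178) ≈ 0.12921)
Mul(M, h) = Mul(Rational(-1, 574), Rational(23, 178)) = Rational(-23, 102172)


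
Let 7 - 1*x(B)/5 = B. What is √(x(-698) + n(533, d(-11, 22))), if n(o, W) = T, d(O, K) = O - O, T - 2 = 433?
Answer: 6*√110 ≈ 62.929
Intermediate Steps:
T = 435 (T = 2 + 433 = 435)
d(O, K) = 0
n(o, W) = 435
x(B) = 35 - 5*B
√(x(-698) + n(533, d(-11, 22))) = √((35 - 5*(-698)) + 435) = √((35 + 3490) + 435) = √(3525 + 435) = √3960 = 6*√110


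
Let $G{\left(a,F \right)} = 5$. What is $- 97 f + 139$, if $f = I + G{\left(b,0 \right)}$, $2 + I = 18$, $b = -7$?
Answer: $-1898$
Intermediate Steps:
$I = 16$ ($I = -2 + 18 = 16$)
$f = 21$ ($f = 16 + 5 = 21$)
$- 97 f + 139 = \left(-97\right) 21 + 139 = -2037 + 139 = -1898$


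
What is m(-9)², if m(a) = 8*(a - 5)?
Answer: 12544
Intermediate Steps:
m(a) = -40 + 8*a (m(a) = 8*(-5 + a) = -40 + 8*a)
m(-9)² = (-40 + 8*(-9))² = (-40 - 72)² = (-112)² = 12544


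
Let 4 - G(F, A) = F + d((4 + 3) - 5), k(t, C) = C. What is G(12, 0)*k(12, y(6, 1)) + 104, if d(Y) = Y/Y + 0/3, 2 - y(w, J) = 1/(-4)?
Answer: 335/4 ≈ 83.750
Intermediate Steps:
y(w, J) = 9/4 (y(w, J) = 2 - 1/(-4) = 2 - 1*(-¼) = 2 + ¼ = 9/4)
d(Y) = 1 (d(Y) = 1 + 0*(⅓) = 1 + 0 = 1)
G(F, A) = 3 - F (G(F, A) = 4 - (F + 1) = 4 - (1 + F) = 4 + (-1 - F) = 3 - F)
G(12, 0)*k(12, y(6, 1)) + 104 = (3 - 1*12)*(9/4) + 104 = (3 - 12)*(9/4) + 104 = -9*9/4 + 104 = -81/4 + 104 = 335/4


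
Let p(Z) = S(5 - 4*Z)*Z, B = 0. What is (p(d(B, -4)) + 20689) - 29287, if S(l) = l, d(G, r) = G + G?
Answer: -8598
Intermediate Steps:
d(G, r) = 2*G
p(Z) = Z*(5 - 4*Z) (p(Z) = (5 - 4*Z)*Z = Z*(5 - 4*Z))
(p(d(B, -4)) + 20689) - 29287 = ((2*0)*(5 - 8*0) + 20689) - 29287 = (0*(5 - 4*0) + 20689) - 29287 = (0*(5 + 0) + 20689) - 29287 = (0*5 + 20689) - 29287 = (0 + 20689) - 29287 = 20689 - 29287 = -8598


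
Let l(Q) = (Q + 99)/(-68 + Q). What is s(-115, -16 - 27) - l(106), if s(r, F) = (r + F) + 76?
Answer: -3321/38 ≈ -87.395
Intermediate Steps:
l(Q) = (99 + Q)/(-68 + Q)
s(r, F) = 76 + F + r (s(r, F) = (F + r) + 76 = 76 + F + r)
s(-115, -16 - 27) - l(106) = (76 + (-16 - 27) - 115) - (99 + 106)/(-68 + 106) = (76 - 43 - 115) - 205/38 = -82 - 205/38 = -3321/38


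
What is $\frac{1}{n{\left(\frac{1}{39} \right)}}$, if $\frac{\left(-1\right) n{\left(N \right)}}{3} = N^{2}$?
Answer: $-507$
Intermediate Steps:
$n{\left(N \right)} = - 3 N^{2}$
$\frac{1}{n{\left(\frac{1}{39} \right)}} = \frac{1}{\left(-3\right) \left(\frac{1}{39}\right)^{2}} = \frac{1}{\left(-3\right) \frac{1}{1521}} = \frac{1}{- \frac{1}{507}} = -507$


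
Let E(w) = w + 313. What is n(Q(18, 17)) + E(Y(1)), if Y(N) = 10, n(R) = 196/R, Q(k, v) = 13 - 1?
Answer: 1018/3 ≈ 339.33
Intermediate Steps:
Q(k, v) = 12
E(w) = 313 + w
n(Q(18, 17)) + E(Y(1)) = 196/12 + (313 + 10) = 196*(1/12) + 323 = 49/3 + 323 = 1018/3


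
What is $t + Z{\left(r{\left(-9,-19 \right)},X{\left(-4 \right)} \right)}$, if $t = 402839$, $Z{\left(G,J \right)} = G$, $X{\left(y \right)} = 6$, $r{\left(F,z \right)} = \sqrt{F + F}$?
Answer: $402839 + 3 i \sqrt{2} \approx 4.0284 \cdot 10^{5} + 4.2426 i$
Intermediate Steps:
$r{\left(F,z \right)} = \sqrt{2} \sqrt{F}$ ($r{\left(F,z \right)} = \sqrt{2 F} = \sqrt{2} \sqrt{F}$)
$t + Z{\left(r{\left(-9,-19 \right)},X{\left(-4 \right)} \right)} = 402839 + \sqrt{2} \sqrt{-9} = 402839 + \sqrt{2} \cdot 3 i = 402839 + 3 i \sqrt{2}$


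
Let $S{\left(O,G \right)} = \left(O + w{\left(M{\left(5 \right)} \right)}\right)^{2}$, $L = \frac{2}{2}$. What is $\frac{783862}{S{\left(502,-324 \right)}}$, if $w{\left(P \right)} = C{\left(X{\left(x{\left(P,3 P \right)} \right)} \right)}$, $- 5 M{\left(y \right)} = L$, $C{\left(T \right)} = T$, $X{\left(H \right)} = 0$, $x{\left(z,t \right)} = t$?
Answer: $\frac{391931}{126002} \approx 3.1105$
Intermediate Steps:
$L = 1$ ($L = 2 \cdot \frac{1}{2} = 1$)
$M{\left(y \right)} = - \frac{1}{5}$ ($M{\left(y \right)} = \left(- \frac{1}{5}\right) 1 = - \frac{1}{5}$)
$w{\left(P \right)} = 0$
$S{\left(O,G \right)} = O^{2}$ ($S{\left(O,G \right)} = \left(O + 0\right)^{2} = O^{2}$)
$\frac{783862}{S{\left(502,-324 \right)}} = \frac{783862}{502^{2}} = \frac{783862}{252004} = 783862 \cdot \frac{1}{252004} = \frac{391931}{126002}$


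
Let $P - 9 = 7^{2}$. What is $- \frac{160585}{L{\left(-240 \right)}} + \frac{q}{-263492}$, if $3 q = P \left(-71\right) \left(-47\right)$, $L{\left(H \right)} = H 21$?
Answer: $\frac{2099385277}{66399984} \approx 31.617$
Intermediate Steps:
$P = 58$ ($P = 9 + 7^{2} = 9 + 49 = 58$)
$L{\left(H \right)} = 21 H$
$q = \frac{193546}{3}$ ($q = \frac{58 \left(-71\right) \left(-47\right)}{3} = \frac{\left(-4118\right) \left(-47\right)}{3} = \frac{1}{3} \cdot 193546 = \frac{193546}{3} \approx 64515.0$)
$- \frac{160585}{L{\left(-240 \right)}} + \frac{q}{-263492} = - \frac{160585}{21 \left(-240\right)} + \frac{193546}{3 \left(-263492\right)} = - \frac{160585}{-5040} + \frac{193546}{3} \left(- \frac{1}{263492}\right) = \left(-160585\right) \left(- \frac{1}{5040}\right) - \frac{96773}{395238} = \frac{32117}{1008} - \frac{96773}{395238} = \frac{2099385277}{66399984}$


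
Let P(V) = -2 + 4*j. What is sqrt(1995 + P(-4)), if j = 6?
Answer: sqrt(2017) ≈ 44.911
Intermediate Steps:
P(V) = 22 (P(V) = -2 + 4*6 = -2 + 24 = 22)
sqrt(1995 + P(-4)) = sqrt(1995 + 22) = sqrt(2017)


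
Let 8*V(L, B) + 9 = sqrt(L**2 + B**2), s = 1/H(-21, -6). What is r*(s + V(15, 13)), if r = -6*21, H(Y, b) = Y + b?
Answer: 1757/12 - 63*sqrt(394)/4 ≈ -166.21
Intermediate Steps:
r = -126
s = -1/27 (s = 1/(-21 - 6) = 1/(-27) = -1/27 ≈ -0.037037)
V(L, B) = -9/8 + sqrt(B**2 + L**2)/8 (V(L, B) = -9/8 + sqrt(L**2 + B**2)/8 = -9/8 + sqrt(B**2 + L**2)/8)
r*(s + V(15, 13)) = -126*(-1/27 + (-9/8 + sqrt(13**2 + 15**2)/8)) = -126*(-1/27 + (-9/8 + sqrt(169 + 225)/8)) = -126*(-1/27 + (-9/8 + sqrt(394)/8)) = -126*(-251/216 + sqrt(394)/8) = 1757/12 - 63*sqrt(394)/4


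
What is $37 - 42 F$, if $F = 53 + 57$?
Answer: $-4583$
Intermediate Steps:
$F = 110$
$37 - 42 F = 37 - 4620 = -4583$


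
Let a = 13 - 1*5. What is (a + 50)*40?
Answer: 2320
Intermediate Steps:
a = 8 (a = 13 - 5 = 8)
(a + 50)*40 = (8 + 50)*40 = 58*40 = 2320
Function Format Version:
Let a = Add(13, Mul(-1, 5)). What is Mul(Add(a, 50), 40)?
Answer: 2320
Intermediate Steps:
a = 8 (a = Add(13, -5) = 8)
Mul(Add(a, 50), 40) = Mul(Add(8, 50), 40) = Mul(58, 40) = 2320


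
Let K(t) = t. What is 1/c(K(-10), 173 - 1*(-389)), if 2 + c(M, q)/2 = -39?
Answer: -1/82 ≈ -0.012195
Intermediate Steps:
c(M, q) = -82 (c(M, q) = -4 + 2*(-39) = -4 - 78 = -82)
1/c(K(-10), 173 - 1*(-389)) = 1/(-82) = -1/82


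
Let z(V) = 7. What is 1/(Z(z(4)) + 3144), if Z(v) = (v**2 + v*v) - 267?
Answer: 1/2975 ≈ 0.00033613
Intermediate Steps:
Z(v) = -267 + 2*v**2 (Z(v) = (v**2 + v**2) - 267 = 2*v**2 - 267 = -267 + 2*v**2)
1/(Z(z(4)) + 3144) = 1/((-267 + 2*7**2) + 3144) = 1/((-267 + 2*49) + 3144) = 1/((-267 + 98) + 3144) = 1/(-169 + 3144) = 1/2975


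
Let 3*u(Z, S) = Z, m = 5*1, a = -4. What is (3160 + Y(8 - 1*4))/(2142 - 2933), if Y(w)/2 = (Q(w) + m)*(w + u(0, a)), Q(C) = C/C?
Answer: -3208/791 ≈ -4.0556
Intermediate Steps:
m = 5
u(Z, S) = Z/3
Q(C) = 1
Y(w) = 12*w (Y(w) = 2*((1 + 5)*(w + (1/3)*0)) = 2*(6*(w + 0)) = 2*(6*w) = 12*w)
(3160 + Y(8 - 1*4))/(2142 - 2933) = (3160 + 12*(8 - 1*4))/(2142 - 2933) = (3160 + 12*(8 - 4))/(-791) = (3160 + 12*4)*(-1/791) = (3160 + 48)*(-1/791) = 3208*(-1/791) = -3208/791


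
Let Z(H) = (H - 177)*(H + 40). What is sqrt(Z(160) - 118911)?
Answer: I*sqrt(122311) ≈ 349.73*I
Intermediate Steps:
Z(H) = (-177 + H)*(40 + H)
sqrt(Z(160) - 118911) = sqrt((-7080 + 160**2 - 137*160) - 118911) = sqrt((-7080 + 25600 - 21920) - 118911) = sqrt(-3400 - 118911) = sqrt(-122311) = I*sqrt(122311)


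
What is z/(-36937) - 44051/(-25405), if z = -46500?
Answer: 2808444287/938384485 ≈ 2.9929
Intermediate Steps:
z/(-36937) - 44051/(-25405) = -46500/(-36937) - 44051/(-25405) = -46500*(-1/36937) - 44051*(-1/25405) = 46500/36937 + 44051/25405 = 2808444287/938384485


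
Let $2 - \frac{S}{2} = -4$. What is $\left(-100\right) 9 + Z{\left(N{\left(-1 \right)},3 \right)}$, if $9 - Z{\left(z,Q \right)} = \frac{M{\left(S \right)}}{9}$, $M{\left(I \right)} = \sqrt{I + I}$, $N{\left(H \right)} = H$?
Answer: $-891 - \frac{2 \sqrt{6}}{9} \approx -891.54$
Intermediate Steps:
$S = 12$ ($S = 4 - -8 = 4 + 8 = 12$)
$M{\left(I \right)} = \sqrt{2} \sqrt{I}$ ($M{\left(I \right)} = \sqrt{2 I} = \sqrt{2} \sqrt{I}$)
$Z{\left(z,Q \right)} = 9 - \frac{2 \sqrt{6}}{9}$ ($Z{\left(z,Q \right)} = 9 - \frac{\sqrt{2} \sqrt{12}}{9} = 9 - \sqrt{2} \cdot 2 \sqrt{3} \cdot \frac{1}{9} = 9 - 2 \sqrt{6} \cdot \frac{1}{9} = 9 - \frac{2 \sqrt{6}}{9}$)
$\left(-100\right) 9 + Z{\left(N{\left(-1 \right)},3 \right)} = \left(-100\right) 9 + \left(9 - \frac{2 \sqrt{6}}{9}\right) = -900 + \left(9 - \frac{2 \sqrt{6}}{9}\right) = -891 - \frac{2 \sqrt{6}}{9}$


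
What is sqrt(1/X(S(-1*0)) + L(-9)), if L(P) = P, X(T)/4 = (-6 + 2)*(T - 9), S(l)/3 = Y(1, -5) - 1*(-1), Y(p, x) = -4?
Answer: I*sqrt(5182)/24 ≈ 2.9994*I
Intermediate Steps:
S(l) = -9 (S(l) = 3*(-4 - 1*(-1)) = 3*(-4 + 1) = 3*(-3) = -9)
X(T) = 144 - 16*T (X(T) = 4*((-6 + 2)*(T - 9)) = 4*(-4*(-9 + T)) = 4*(36 - 4*T) = 144 - 16*T)
sqrt(1/X(S(-1*0)) + L(-9)) = sqrt(1/(144 - 16*(-9)) - 9) = sqrt(1/(144 + 144) - 9) = sqrt(1/288 - 9) = sqrt(-2591/288) = I*sqrt(5182)/24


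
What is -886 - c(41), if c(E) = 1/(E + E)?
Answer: -72653/82 ≈ -886.01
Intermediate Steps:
c(E) = 1/(2*E)
-886 - c(41) = -886 - 1/(2*41) = -886 - 1*1/82 = -886 - 1/82 = -72653/82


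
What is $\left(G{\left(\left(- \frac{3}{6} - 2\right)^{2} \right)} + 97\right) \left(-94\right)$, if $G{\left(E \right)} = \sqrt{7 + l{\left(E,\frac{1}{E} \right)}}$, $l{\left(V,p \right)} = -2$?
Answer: $-9118 - 94 \sqrt{5} \approx -9328.2$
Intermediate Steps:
$G{\left(E \right)} = \sqrt{5}$ ($G{\left(E \right)} = \sqrt{7 - 2} = \sqrt{5}$)
$\left(G{\left(\left(- \frac{3}{6} - 2\right)^{2} \right)} + 97\right) \left(-94\right) = \left(\sqrt{5} + 97\right) \left(-94\right) = \left(97 + \sqrt{5}\right) \left(-94\right) = -9118 - 94 \sqrt{5}$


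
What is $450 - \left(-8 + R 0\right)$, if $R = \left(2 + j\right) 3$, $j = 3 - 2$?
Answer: $458$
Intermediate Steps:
$j = 1$ ($j = 3 - 2 = 1$)
$R = 9$ ($R = \left(2 + 1\right) 3 = 3 \cdot 3 = 9$)
$450 - \left(-8 + R 0\right) = 450 - \left(-8 + 9 \cdot 0\right) = 450 - \left(-8 + 0\right) = 450 - -8 = 450 + 8 = 458$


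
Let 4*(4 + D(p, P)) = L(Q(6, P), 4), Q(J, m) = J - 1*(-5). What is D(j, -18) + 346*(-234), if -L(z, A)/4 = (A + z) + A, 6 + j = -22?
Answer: -80987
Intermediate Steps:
Q(J, m) = 5 + J (Q(J, m) = J + 5 = 5 + J)
j = -28 (j = -6 - 22 = -28)
L(z, A) = -8*A - 4*z (L(z, A) = -4*((A + z) + A) = -4*(z + 2*A) = -8*A - 4*z)
D(p, P) = -23 (D(p, P) = -4 + (-8*4 - 4*(5 + 6))/4 = -4 + (-32 - 4*11)/4 = -4 + (-32 - 44)/4 = -4 + (¼)*(-76) = -4 - 19 = -23)
D(j, -18) + 346*(-234) = -23 + 346*(-234) = -23 - 80964 = -80987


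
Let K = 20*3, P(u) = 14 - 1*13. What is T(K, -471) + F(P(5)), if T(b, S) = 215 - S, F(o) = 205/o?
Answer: 891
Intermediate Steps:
P(u) = 1 (P(u) = 14 - 13 = 1)
K = 60
T(K, -471) + F(P(5)) = (215 - 1*(-471)) + 205/1 = (215 + 471) + 205*1 = 686 + 205 = 891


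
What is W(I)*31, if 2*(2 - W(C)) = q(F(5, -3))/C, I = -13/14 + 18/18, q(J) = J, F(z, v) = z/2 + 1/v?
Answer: -2449/6 ≈ -408.17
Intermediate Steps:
F(z, v) = 1/v + z/2 (F(z, v) = z*(½) + 1/v = z/2 + 1/v = 1/v + z/2)
I = 1/14 (I = -13*1/14 + 18*(1/18) = -13/14 + 1 = 1/14 ≈ 0.071429)
W(C) = 2 - 13/(12*C) (W(C) = 2 - (1/(-3) + (½)*5)/(2*C) = 2 - (-⅓ + 5/2)/(2*C) = 2 - 13/(12*C))
W(I)*31 = (2 - 13/(12*1/14))*31 = (2 - 13/12*14)*31 = (2 - 91/6)*31 = -79/6*31 = -2449/6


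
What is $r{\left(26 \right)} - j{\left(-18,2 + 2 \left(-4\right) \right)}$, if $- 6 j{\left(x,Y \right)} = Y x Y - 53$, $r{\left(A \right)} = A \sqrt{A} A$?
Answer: $- \frac{701}{6} + 676 \sqrt{26} \approx 3330.1$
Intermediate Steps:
$r{\left(A \right)} = A^{\frac{5}{2}}$ ($r{\left(A \right)} = A^{\frac{3}{2}} A = A^{\frac{5}{2}}$)
$j{\left(x,Y \right)} = \frac{53}{6} - \frac{x Y^{2}}{6}$ ($j{\left(x,Y \right)} = - \frac{Y x Y - 53}{6} = - \frac{x Y^{2} - 53}{6} = - \frac{-53 + x Y^{2}}{6} = \frac{53}{6} - \frac{x Y^{2}}{6}$)
$r{\left(26 \right)} - j{\left(-18,2 + 2 \left(-4\right) \right)} = 26^{\frac{5}{2}} - \left(\frac{53}{6} - - 3 \left(2 + 2 \left(-4\right)\right)^{2}\right) = 676 \sqrt{26} - \left(\frac{53}{6} - - 3 \left(2 - 8\right)^{2}\right) = 676 \sqrt{26} - \left(\frac{53}{6} - - 3 \left(-6\right)^{2}\right) = 676 \sqrt{26} - \left(\frac{53}{6} - \left(-3\right) 36\right) = 676 \sqrt{26} - \left(\frac{53}{6} + 108\right) = 676 \sqrt{26} - \frac{701}{6} = - \frac{701}{6} + 676 \sqrt{26}$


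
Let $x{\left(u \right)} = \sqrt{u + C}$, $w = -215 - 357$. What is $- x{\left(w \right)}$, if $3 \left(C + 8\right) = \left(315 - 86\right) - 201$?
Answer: $- \frac{4 i \sqrt{321}}{3} \approx - 23.889 i$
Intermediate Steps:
$C = \frac{4}{3}$ ($C = -8 + \frac{\left(315 - 86\right) - 201}{3} = -8 + \frac{229 - 201}{3} = -8 + \frac{1}{3} \cdot 28 = -8 + \frac{28}{3} = \frac{4}{3} \approx 1.3333$)
$w = -572$
$x{\left(u \right)} = \sqrt{\frac{4}{3} + u}$ ($x{\left(u \right)} = \sqrt{u + \frac{4}{3}} = \sqrt{\frac{4}{3} + u}$)
$- x{\left(w \right)} = - \frac{\sqrt{12 + 9 \left(-572\right)}}{3} = - \frac{\sqrt{12 - 5148}}{3} = - \frac{\sqrt{-5136}}{3} = - \frac{4 i \sqrt{321}}{3}$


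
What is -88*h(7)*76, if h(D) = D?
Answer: -46816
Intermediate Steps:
-88*h(7)*76 = -88*7*76 = -616*76 = -46816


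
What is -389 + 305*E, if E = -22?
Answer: -7099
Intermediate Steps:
-389 + 305*E = -389 + 305*(-22) = -389 - 6710 = -7099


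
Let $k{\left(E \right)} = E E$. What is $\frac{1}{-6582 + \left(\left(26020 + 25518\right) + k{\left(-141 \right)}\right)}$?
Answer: $\frac{1}{64837} \approx 1.5423 \cdot 10^{-5}$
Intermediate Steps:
$k{\left(E \right)} = E^{2}$
$\frac{1}{-6582 + \left(\left(26020 + 25518\right) + k{\left(-141 \right)}\right)} = \frac{1}{-6582 + \left(\left(26020 + 25518\right) + \left(-141\right)^{2}\right)} = \frac{1}{-6582 + \left(51538 + 19881\right)} = \frac{1}{-6582 + 71419} = \frac{1}{64837}$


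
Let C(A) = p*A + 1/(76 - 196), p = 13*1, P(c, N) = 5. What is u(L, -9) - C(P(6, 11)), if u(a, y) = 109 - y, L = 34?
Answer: 6361/120 ≈ 53.008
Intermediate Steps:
p = 13
C(A) = -1/120 + 13*A (C(A) = 13*A + 1/(76 - 196) = 13*A + 1/(-120) = 13*A - 1/120 = -1/120 + 13*A)
u(L, -9) - C(P(6, 11)) = (109 - 1*(-9)) - (-1/120 + 13*5) = (109 + 9) - (-1/120 + 65) = 118 - 1*7799/120 = 118 - 7799/120 = 6361/120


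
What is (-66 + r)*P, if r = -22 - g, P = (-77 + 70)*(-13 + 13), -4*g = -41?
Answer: 0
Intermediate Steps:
g = 41/4 (g = -¼*(-41) = 41/4 ≈ 10.250)
P = 0 (P = -7*0 = 0)
r = -129/4 (r = -22 - 1*41/4 = -22 - 41/4 = -129/4 ≈ -32.250)
(-66 + r)*P = (-66 - 129/4)*0 = -393/4*0 = 0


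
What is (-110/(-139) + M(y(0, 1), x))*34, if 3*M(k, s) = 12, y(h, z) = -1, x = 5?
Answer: 22644/139 ≈ 162.91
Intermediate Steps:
M(k, s) = 4 (M(k, s) = (⅓)*12 = 4)
(-110/(-139) + M(y(0, 1), x))*34 = (-110/(-139) + 4)*34 = (-110*(-1/139) + 4)*34 = (110/139 + 4)*34 = (666/139)*34 = 22644/139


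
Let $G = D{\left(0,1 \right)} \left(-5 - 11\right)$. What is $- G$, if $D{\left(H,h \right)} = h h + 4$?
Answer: $80$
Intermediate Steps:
$D{\left(H,h \right)} = 4 + h^{2}$ ($D{\left(H,h \right)} = h^{2} + 4 = 4 + h^{2}$)
$G = -80$ ($G = \left(4 + 1^{2}\right) \left(-5 - 11\right) = \left(4 + 1\right) \left(-16\right) = 5 \left(-16\right) = -80$)
$- G = \left(-1\right) \left(-80\right) = 80$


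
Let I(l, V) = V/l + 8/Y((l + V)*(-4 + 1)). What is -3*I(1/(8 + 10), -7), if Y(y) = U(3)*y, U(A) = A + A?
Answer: 47226/125 ≈ 377.81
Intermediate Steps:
U(A) = 2*A
Y(y) = 6*y (Y(y) = (2*3)*y = 6*y)
I(l, V) = 8/(-18*V - 18*l) + V/l (I(l, V) = V/l + 8/((6*((l + V)*(-4 + 1)))) = V/l + 8/((6*((V + l)*(-3)))) = V/l + 8/((6*(-3*V - 3*l))) = V/l + 8/(-18*V - 18*l) = 8/(-18*V - 18*l) + V/l)
-3*I(1/(8 + 10), -7) = -3*(-4/(9*(8 + 10)) - 7*(-7 + 1/(8 + 10)))/((1/(8 + 10))*(-7 + 1/(8 + 10))) = -3*(-4/9/18 - 7*(-7 + 1/18))/((1/18)*(-7 + 1/18)) = -3*(-4/9*1/18 - 7*(-7 + 1/18))/(1/18*(-7 + 1/18)) = -54*(-2/81 - 7*(-125/18))/(-125/18) = -54*(-18)*(-2/81 + 875/18)/125 = -54*(-18)*7871/(125*162) = -3*(-15742/125) = 47226/125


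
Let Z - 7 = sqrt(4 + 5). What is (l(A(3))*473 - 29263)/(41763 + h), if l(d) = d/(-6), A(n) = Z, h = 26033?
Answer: -45077/101694 ≈ -0.44326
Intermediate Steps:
Z = 10 (Z = 7 + sqrt(4 + 5) = 7 + sqrt(9) = 7 + 3 = 10)
A(n) = 10
l(d) = -d/6 (l(d) = d*(-1/6) = -d/6)
(l(A(3))*473 - 29263)/(41763 + h) = (-1/6*10*473 - 29263)/(41763 + 26033) = (-5/3*473 - 29263)/67796 = (-2365/3 - 29263)*(1/67796) = -90154/3*1/67796 = -45077/101694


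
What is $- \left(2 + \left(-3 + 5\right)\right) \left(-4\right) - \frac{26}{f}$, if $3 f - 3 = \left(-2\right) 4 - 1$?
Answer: $29$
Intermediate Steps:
$f = -2$ ($f = 1 + \frac{\left(-2\right) 4 - 1}{3} = 1 + \frac{-8 - 1}{3} = 1 + \frac{1}{3} \left(-9\right) = 1 - 3 = -2$)
$- \left(2 + \left(-3 + 5\right)\right) \left(-4\right) - \frac{26}{f} = - \left(2 + \left(-3 + 5\right)\right) \left(-4\right) - \frac{26}{-2} = - \left(2 + 2\right) \left(-4\right) - -13 = - 4 \left(-4\right) + 13 = \left(-1\right) \left(-16\right) + 13 = 16 + 13 = 29$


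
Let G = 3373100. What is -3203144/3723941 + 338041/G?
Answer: -9545680286819/12561225387100 ≈ -0.75993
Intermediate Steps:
-3203144/3723941 + 338041/G = -3203144/3723941 + 338041/3373100 = -9545680286819/12561225387100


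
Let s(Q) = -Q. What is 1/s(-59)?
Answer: 1/59 ≈ 0.016949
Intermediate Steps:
1/s(-59) = 1/(-1*(-59)) = 1/59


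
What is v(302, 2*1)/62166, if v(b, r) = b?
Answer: 151/31083 ≈ 0.0048580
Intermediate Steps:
v(302, 2*1)/62166 = 302/62166 = 302*(1/62166) = 151/31083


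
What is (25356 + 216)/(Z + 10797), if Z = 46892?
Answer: 25572/57689 ≈ 0.44327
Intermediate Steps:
(25356 + 216)/(Z + 10797) = (25356 + 216)/(46892 + 10797) = 25572/57689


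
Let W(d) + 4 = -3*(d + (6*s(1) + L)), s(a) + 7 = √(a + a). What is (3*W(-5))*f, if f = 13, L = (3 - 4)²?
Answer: 5226 - 702*√2 ≈ 4233.2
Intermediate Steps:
L = 1 (L = (-1)² = 1)
s(a) = -7 + √2*√a (s(a) = -7 + √(a + a) = -7 + √(2*a) = -7 + √2*√a)
W(d) = 119 - 18*√2 - 3*d (W(d) = -4 - 3*(d + (6*(-7 + √2*√1) + 1)) = -4 - 3*(d + (6*(-7 + √2*1) + 1)) = -4 - 3*(d + (6*(-7 + √2) + 1)) = -4 - 3*(d + ((-42 + 6*√2) + 1)) = -4 - 3*(d + (-41 + 6*√2)) = -4 - 3*(-41 + d + 6*√2) = -4 + (123 - 18*√2 - 3*d) = 119 - 18*√2 - 3*d)
(3*W(-5))*f = (3*(119 - 18*√2 - 3*(-5)))*13 = (3*(119 - 18*√2 + 15))*13 = (3*(134 - 18*√2))*13 = (402 - 54*√2)*13 = 5226 - 702*√2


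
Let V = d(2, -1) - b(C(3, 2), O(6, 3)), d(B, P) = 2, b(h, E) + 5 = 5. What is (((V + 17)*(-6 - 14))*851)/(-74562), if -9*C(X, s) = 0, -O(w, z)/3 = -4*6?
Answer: 161690/37281 ≈ 4.3371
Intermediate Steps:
O(w, z) = 72 (O(w, z) = -(-12)*6 = -3*(-24) = 72)
C(X, s) = 0 (C(X, s) = -⅑*0 = 0)
b(h, E) = 0 (b(h, E) = -5 + 5 = 0)
V = 2 (V = 2 - 1*0 = 2 + 0 = 2)
(((V + 17)*(-6 - 14))*851)/(-74562) = (((2 + 17)*(-6 - 14))*851)/(-74562) = ((19*(-20))*851)*(-1/74562) = -380*851*(-1/74562) = -323380*(-1/74562) = 161690/37281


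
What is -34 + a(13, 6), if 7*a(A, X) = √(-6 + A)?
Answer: -34 + √7/7 ≈ -33.622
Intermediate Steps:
a(A, X) = √(-6 + A)/7
-34 + a(13, 6) = -34 + √(-6 + 13)/7 = -34 + √7/7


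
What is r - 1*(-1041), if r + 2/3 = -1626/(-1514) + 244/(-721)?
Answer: 1704636832/1637391 ≈ 1041.1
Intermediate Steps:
r = 112801/1637391 (r = -2/3 + (-1626/(-1514) + 244/(-721)) = -2/3 + (-1626*(-1/1514) + 244*(-1/721)) = -2/3 + (813/757 - 244/721) = -2/3 + 401465/545797 = 112801/1637391 ≈ 0.068891)
r - 1*(-1041) = 112801/1637391 - 1*(-1041) = 112801/1637391 + 1041 = 1704636832/1637391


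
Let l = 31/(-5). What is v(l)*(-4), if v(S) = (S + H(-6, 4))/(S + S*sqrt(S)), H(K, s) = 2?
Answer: -35/93 + 7*I*sqrt(155)/93 ≈ -0.37634 + 0.93709*I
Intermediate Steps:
l = -31/5 (l = 31*(-1/5) = -31/5 ≈ -6.2000)
v(S) = (2 + S)/(S + S**(3/2)) (v(S) = (S + 2)/(S + S*sqrt(S)) = (2 + S)/(S + S**(3/2)))
v(l)*(-4) = ((2 - 31/5)/(-31/5 + (-31/5)**(3/2)))*(-4) = (-21/5/(-31/5 - 31*I*sqrt(155)/25))*(-4) = -21/(5*(-31/5 - 31*I*sqrt(155)/25))*(-4) = 84/(5*(-31/5 - 31*I*sqrt(155)/25))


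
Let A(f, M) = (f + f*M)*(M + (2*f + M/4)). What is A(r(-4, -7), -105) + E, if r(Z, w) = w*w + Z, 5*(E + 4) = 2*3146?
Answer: 971522/5 ≈ 1.9430e+5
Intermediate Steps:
E = 6272/5 (E = -4 + (2*3146)/5 = -4 + (1/5)*6292 = -4 + 6292/5 = 6272/5 ≈ 1254.4)
r(Z, w) = Z + w**2 (r(Z, w) = w**2 + Z = Z + w**2)
A(f, M) = (f + M*f)*(2*f + 5*M/4) (A(f, M) = (f + M*f)*(M + (2*f + M*(1/4))) = (f + M*f)*(M + (2*f + M/4)) = (f + M*f)*(2*f + 5*M/4))
A(r(-4, -7), -105) + E = (-4 + (-7)**2)*(5*(-105) + 5*(-105)**2 + 8*(-4 + (-7)**2) + 8*(-105)*(-4 + (-7)**2))/4 + 6272/5 = (-4 + 49)*(-525 + 5*11025 + 8*(-4 + 49) + 8*(-105)*(-4 + 49))/4 + 6272/5 = (1/4)*45*(-525 + 55125 + 8*45 + 8*(-105)*45) + 6272/5 = (1/4)*45*(-525 + 55125 + 360 - 37800) + 6272/5 = (1/4)*45*17160 + 6272/5 = 193050 + 6272/5 = 971522/5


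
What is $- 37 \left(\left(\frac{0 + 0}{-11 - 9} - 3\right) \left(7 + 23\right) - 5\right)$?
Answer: $3515$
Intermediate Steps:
$- 37 \left(\left(\frac{0 + 0}{-11 - 9} - 3\right) \left(7 + 23\right) - 5\right) = - 37 \left(\left(\frac{0}{-20} - 3\right) 30 - 5\right) = - 37 \left(\left(0 \left(- \frac{1}{20}\right) - 3\right) 30 - 5\right) = - 37 \left(\left(0 - 3\right) 30 - 5\right) = - 37 \left(\left(-3\right) 30 - 5\right) = - 37 \left(-90 - 5\right) = \left(-37\right) \left(-95\right) = 3515$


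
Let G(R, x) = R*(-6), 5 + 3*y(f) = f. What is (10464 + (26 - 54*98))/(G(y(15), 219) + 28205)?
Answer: 5198/28185 ≈ 0.18442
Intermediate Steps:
y(f) = -5/3 + f/3
G(R, x) = -6*R
(10464 + (26 - 54*98))/(G(y(15), 219) + 28205) = (10464 + (26 - 54*98))/(-6*(-5/3 + (1/3)*15) + 28205) = (10464 + (26 - 5292))/(-6*(-5/3 + 5) + 28205) = (10464 - 5266)/(-6*10/3 + 28205) = 5198/(-20 + 28205) = 5198/28185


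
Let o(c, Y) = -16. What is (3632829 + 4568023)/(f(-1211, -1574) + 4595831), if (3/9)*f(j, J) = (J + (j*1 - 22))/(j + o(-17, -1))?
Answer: 1677074234/939848843 ≈ 1.7844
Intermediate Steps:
f(j, J) = 3*(-22 + J + j)/(-16 + j) (f(j, J) = 3*((J + (j*1 - 22))/(j - 16)) = 3*((J + (j - 22))/(-16 + j)) = 3*((J + (-22 + j))/(-16 + j)) = 3*((-22 + J + j)/(-16 + j)) = 3*(-22 + J + j)/(-16 + j))
(3632829 + 4568023)/(f(-1211, -1574) + 4595831) = (3632829 + 4568023)/(3*(-22 - 1574 - 1211)/(-16 - 1211) + 4595831) = 8200852/(3*(-2807)/(-1227) + 4595831) = 8200852/(3*(-1/1227)*(-2807) + 4595831) = 8200852/(2807/409 + 4595831) = 8200852/(1879697686/409) = 8200852*(409/1879697686) = 1677074234/939848843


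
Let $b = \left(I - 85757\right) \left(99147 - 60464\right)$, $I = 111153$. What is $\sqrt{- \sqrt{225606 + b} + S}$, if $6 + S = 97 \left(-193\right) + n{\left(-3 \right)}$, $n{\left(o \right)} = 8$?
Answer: $\sqrt{-18719 - 17 \sqrt{3400066}} \approx 223.75 i$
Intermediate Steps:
$b = 982393468$ ($b = \left(111153 - 85757\right) \left(99147 - 60464\right) = 25396 \cdot 38683 = 982393468$)
$S = -18719$ ($S = -6 + \left(97 \left(-193\right) + 8\right) = -6 + \left(-18721 + 8\right) = -6 - 18713 = -18719$)
$\sqrt{- \sqrt{225606 + b} + S} = \sqrt{- \sqrt{225606 + 982393468} - 18719} = \sqrt{- \sqrt{982619074} - 18719} = \sqrt{- 17 \sqrt{3400066} - 18719} = \sqrt{-18719 - 17 \sqrt{3400066}}$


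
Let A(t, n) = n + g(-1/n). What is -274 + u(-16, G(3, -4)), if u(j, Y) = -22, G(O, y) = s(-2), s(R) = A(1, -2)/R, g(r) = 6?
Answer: -296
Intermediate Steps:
A(t, n) = 6 + n (A(t, n) = n + 6 = 6 + n)
s(R) = 4/R (s(R) = (6 - 2)/R = 4/R)
G(O, y) = -2 (G(O, y) = 4/(-2) = 4*(-½) = -2)
-274 + u(-16, G(3, -4)) = -274 - 22 = -296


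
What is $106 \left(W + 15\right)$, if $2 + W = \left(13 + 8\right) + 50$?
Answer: $8904$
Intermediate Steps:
$W = 69$ ($W = -2 + \left(\left(13 + 8\right) + 50\right) = -2 + \left(21 + 50\right) = -2 + 71 = 69$)
$106 \left(W + 15\right) = 106 \left(69 + 15\right) = 106 \cdot 84 = 8904$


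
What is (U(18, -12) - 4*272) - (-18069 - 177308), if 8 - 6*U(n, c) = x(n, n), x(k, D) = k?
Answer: 582862/3 ≈ 1.9429e+5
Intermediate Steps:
U(n, c) = 4/3 - n/6
(U(18, -12) - 4*272) - (-18069 - 177308) = ((4/3 - ⅙*18) - 4*272) - (-18069 - 177308) = ((4/3 - 3) - 1088) - 1*(-195377) = (-5/3 - 1088) + 195377 = -3269/3 + 195377 = 582862/3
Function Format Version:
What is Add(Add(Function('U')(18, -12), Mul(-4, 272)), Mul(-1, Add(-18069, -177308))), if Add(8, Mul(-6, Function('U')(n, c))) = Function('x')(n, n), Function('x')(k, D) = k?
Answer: Rational(582862, 3) ≈ 1.9429e+5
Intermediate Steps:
Function('U')(n, c) = Add(Rational(4, 3), Mul(Rational(-1, 6), n))
Add(Add(Function('U')(18, -12), Mul(-4, 272)), Mul(-1, Add(-18069, -177308))) = Add(Add(Add(Rational(4, 3), Mul(Rational(-1, 6), 18)), Mul(-4, 272)), Mul(-1, Add(-18069, -177308))) = Add(Add(Add(Rational(4, 3), -3), -1088), Mul(-1, -195377)) = Add(Add(Rational(-5, 3), -1088), 195377) = Add(Rational(-3269, 3), 195377) = Rational(582862, 3)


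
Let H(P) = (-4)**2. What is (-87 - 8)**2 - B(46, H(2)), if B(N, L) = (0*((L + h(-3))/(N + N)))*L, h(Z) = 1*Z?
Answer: 9025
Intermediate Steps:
h(Z) = Z
H(P) = 16
B(N, L) = 0 (B(N, L) = (0*((L - 3)/(N + N)))*L = (0*((-3 + L)/((2*N))))*L = (0*((-3 + L)*(1/(2*N))))*L = (0*((-3 + L)/(2*N)))*L = 0*L = 0)
(-87 - 8)**2 - B(46, H(2)) = (-87 - 8)**2 - 1*0 = (-95)**2 + 0 = 9025 + 0 = 9025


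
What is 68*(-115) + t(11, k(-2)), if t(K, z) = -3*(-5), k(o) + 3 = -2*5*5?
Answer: -7805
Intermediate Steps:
k(o) = -53 (k(o) = -3 - 2*5*5 = -3 - 10*5 = -3 - 50 = -53)
t(K, z) = 15
68*(-115) + t(11, k(-2)) = 68*(-115) + 15 = -7820 + 15 = -7805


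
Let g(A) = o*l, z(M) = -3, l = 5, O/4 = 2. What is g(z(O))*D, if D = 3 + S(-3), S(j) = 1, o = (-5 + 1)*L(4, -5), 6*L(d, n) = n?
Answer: 200/3 ≈ 66.667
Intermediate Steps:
O = 8 (O = 4*2 = 8)
L(d, n) = n/6
o = 10/3 (o = (-5 + 1)*((⅙)*(-5)) = -4*(-⅚) = 10/3 ≈ 3.3333)
g(A) = 50/3 (g(A) = (10/3)*5 = 50/3)
D = 4 (D = 3 + 1 = 4)
g(z(O))*D = (50/3)*4 = 200/3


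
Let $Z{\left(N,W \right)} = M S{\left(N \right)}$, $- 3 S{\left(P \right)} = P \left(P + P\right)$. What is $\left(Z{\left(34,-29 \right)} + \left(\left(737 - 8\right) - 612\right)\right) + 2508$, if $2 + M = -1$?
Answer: $4937$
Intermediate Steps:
$M = -3$ ($M = -2 - 1 = -3$)
$S{\left(P \right)} = - \frac{2 P^{2}}{3}$ ($S{\left(P \right)} = - \frac{P \left(P + P\right)}{3} = - \frac{P 2 P}{3} = - \frac{2 P^{2}}{3}$)
$Z{\left(N,W \right)} = 2 N^{2}$ ($Z{\left(N,W \right)} = - 3 \left(- \frac{2 N^{2}}{3}\right) = 2 N^{2}$)
$\left(Z{\left(34,-29 \right)} + \left(\left(737 - 8\right) - 612\right)\right) + 2508 = \left(2 \cdot 34^{2} + \left(\left(737 - 8\right) - 612\right)\right) + 2508 = \left(2 \cdot 1156 + \left(\left(737 - 8\right) - 612\right)\right) + 2508 = \left(2312 + \left(729 - 612\right)\right) + 2508 = \left(2312 + 117\right) + 2508 = 2429 + 2508 = 4937$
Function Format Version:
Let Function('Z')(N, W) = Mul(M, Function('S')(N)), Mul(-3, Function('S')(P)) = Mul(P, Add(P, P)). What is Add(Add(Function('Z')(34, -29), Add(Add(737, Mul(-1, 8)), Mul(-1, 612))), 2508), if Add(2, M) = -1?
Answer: 4937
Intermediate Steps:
M = -3 (M = Add(-2, -1) = -3)
Function('S')(P) = Mul(Rational(-2, 3), Pow(P, 2)) (Function('S')(P) = Mul(Rational(-1, 3), Mul(P, Add(P, P))) = Mul(Rational(-1, 3), Mul(P, Mul(2, P))) = Mul(Rational(-1, 3), Mul(2, Pow(P, 2))) = Mul(Rational(-2, 3), Pow(P, 2)))
Function('Z')(N, W) = Mul(2, Pow(N, 2)) (Function('Z')(N, W) = Mul(-3, Mul(Rational(-2, 3), Pow(N, 2))) = Mul(2, Pow(N, 2)))
Add(Add(Function('Z')(34, -29), Add(Add(737, Mul(-1, 8)), Mul(-1, 612))), 2508) = Add(Add(Mul(2, Pow(34, 2)), Add(Add(737, Mul(-1, 8)), Mul(-1, 612))), 2508) = Add(Add(Mul(2, 1156), Add(Add(737, -8), -612)), 2508) = Add(Add(2312, Add(729, -612)), 2508) = Add(Add(2312, 117), 2508) = Add(2429, 2508) = 4937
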